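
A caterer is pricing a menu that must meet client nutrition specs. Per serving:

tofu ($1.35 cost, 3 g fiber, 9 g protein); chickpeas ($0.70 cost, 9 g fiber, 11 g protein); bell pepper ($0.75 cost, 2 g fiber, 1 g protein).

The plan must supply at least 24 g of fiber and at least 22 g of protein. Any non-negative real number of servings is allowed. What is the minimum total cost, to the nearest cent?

$1.87

tofu only: max(24/3, 22/9) = 8 servings → $10.80.
chickpeas only: max(24/9, 22/11) = 2.667 servings → $1.87.
bell pepper only: max(24/2, 22/1) = 22 servings → $16.50.
tofu + chickpeas with both targets exact would need a negative amount; discard.
tofu + bell pepper with both tight: 1.333 servings and 10 servings → $9.30.
chickpeas + bell pepper with both tight: 1.538 servings and 5.077 servings → $4.88.
So the least-cost plan costs $1.87.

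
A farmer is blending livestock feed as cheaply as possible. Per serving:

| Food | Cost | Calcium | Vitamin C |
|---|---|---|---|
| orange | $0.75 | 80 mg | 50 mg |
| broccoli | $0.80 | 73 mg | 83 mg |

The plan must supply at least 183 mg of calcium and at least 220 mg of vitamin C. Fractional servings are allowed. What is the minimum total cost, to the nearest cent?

$2.12

Check every corner: each single food scaled to meet both minima, and each pair solved so both constraints bind.
orange only: max(183/80, 220/50) = 4.4 servings → $3.30.
broccoli only: max(183/73, 220/83) = 2.651 servings → $2.12.
orange + broccoli with both targets exact would need a negative amount; discard.
The minimum over all feasible corners is $2.12.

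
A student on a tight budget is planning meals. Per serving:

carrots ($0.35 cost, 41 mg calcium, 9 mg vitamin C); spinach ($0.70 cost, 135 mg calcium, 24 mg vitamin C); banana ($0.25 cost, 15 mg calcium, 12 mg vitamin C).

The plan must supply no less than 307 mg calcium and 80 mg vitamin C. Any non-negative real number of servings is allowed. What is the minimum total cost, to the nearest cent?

At the optimum either one food covers both requirements or two foods hit both targets exactly; no other combination can be cheaper.
carrots only: max(307/41, 80/9) = 8.889 servings → $3.11.
spinach only: max(307/135, 80/24) = 3.333 servings → $2.33.
banana only: max(307/15, 80/12) = 20.47 servings → $5.12.
carrots + spinach: intersection lies outside the first quadrant.
carrots + banana with both tight: 6.958 servings and 1.448 servings → $2.80.
spinach + banana with both tight: 1.971 servings and 2.724 servings → $2.06.
The minimum over all feasible corners is $2.06.

$2.06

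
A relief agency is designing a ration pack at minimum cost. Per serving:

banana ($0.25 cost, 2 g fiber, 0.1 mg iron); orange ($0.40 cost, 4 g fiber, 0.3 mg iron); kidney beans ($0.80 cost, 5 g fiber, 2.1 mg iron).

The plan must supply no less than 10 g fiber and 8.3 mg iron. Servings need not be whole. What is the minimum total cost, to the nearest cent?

At the optimum either one food covers both requirements or two foods hit both targets exactly; no other combination can be cheaper.
banana only: max(10/2, 8.3/0.1) = 83 servings → $20.75.
orange only: max(10/4, 8.3/0.3) = 27.67 servings → $11.07.
kidney beans only: max(10/5, 8.3/2.1) = 3.952 servings → $3.16.
banana + orange: the both-tight solution has a negative serving — not a feasible corner.
banana + kidney beans: intersection lies outside the first quadrant.
orange + kidney beans with both targets exact would need a negative amount; discard.
Cheapest feasible corner: $3.16.

$3.16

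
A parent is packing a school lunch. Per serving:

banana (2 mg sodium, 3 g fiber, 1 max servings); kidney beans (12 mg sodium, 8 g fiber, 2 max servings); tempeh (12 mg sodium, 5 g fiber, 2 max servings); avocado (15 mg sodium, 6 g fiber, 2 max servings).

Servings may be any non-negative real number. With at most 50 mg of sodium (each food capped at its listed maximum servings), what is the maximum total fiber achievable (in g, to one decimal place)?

29.0 g

Fiber per mg sodium: banana 1.5, kidney beans 0.6667, tempeh 0.4167, avocado 0.4.
Take 1 serving of banana: uses 2 mg sodium, +3.0 g fiber (running total 3.0 g).
Take 2 servings of kidney beans: uses 24 mg sodium, +16.0 g fiber (running total 19.0 g).
Take 2 servings of tempeh: uses 24 mg sodium, +10.0 g fiber (running total 29.0 g).
Filling greedily by fiber-per-mg sodium is optimal for one linear limit, giving 29.0 g.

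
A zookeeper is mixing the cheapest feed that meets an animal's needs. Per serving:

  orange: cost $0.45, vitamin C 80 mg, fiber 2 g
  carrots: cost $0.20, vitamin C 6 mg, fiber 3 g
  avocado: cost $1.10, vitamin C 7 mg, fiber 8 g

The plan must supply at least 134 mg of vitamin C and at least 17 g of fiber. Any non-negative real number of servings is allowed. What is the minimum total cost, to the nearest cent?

With two linear requirements the optimum uses one or two foods; enumerate the corners.
orange only: max(134/80, 17/2) = 8.5 servings → $3.83.
carrots only: max(134/6, 17/3) = 22.33 servings → $4.47.
avocado only: max(134/7, 17/8) = 19.14 servings → $21.06.
orange + carrots with both tight: 1.316 servings and 4.789 servings → $1.55.
orange + avocado with both tight: 1.522 servings and 1.744 servings → $2.60.
carrots + avocado: the both-tight solution has a negative serving — not a feasible corner.
So the least-cost plan costs $1.55.

$1.55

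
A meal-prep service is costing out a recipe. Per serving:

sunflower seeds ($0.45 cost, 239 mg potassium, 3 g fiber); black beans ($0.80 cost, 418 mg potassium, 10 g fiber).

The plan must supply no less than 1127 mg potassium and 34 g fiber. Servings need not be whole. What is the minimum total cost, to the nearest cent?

$2.72

For a min-cost LP with two ≥-constraints, a basic feasible solution has at most two positive variables.
sunflower seeds only: max(1127/239, 34/3) = 11.33 servings → $5.10.
black beans only: max(1127/418, 34/10) = 3.4 servings → $2.72.
sunflower seeds + black beans with both targets exact would need a negative amount; discard.
So the least-cost plan costs $2.72.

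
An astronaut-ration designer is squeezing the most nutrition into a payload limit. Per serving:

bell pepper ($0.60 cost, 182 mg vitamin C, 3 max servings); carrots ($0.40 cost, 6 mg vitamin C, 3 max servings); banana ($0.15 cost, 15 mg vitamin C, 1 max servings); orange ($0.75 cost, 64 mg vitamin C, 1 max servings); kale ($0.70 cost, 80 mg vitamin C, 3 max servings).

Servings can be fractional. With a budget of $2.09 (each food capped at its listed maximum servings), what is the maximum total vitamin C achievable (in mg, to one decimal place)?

Vitamin C per dollar: bell pepper 303.3, kale 114.3, banana 100, orange 85.33, carrots 15.
Take 3 servings of bell pepper: spends $1.80, +546.0 mg vitamin C (running total 546.0 mg).
Take 0.4143 servings of kale: spends $0.29, +33.1 mg vitamin C (running total 579.1 mg).
Greedy by best ratio exhausts the cost allowance optimally: 579.1 mg.

579.1 mg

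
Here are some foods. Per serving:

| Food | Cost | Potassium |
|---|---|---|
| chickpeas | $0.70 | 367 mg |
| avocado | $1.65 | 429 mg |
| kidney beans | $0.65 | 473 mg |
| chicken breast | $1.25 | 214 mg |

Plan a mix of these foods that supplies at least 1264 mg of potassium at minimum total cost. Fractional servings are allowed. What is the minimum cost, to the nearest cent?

$1.74

Cost per mg of potassium: kidney beans $0.0014, chickpeas $0.0019, avocado $0.0038, chicken breast $0.0058.
With no serving limits, use only kidney beans: 1264 mg / 473 mg = 2.672 servings × $0.65 = $1.74.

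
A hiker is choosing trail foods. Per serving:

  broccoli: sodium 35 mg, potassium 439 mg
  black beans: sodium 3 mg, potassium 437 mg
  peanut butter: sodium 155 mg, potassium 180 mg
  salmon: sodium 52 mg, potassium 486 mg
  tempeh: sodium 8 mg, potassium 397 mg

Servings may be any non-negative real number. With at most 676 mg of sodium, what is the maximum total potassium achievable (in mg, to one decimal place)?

98470.7 mg

Potassium per mg sodium: black beans 145.7, tempeh 49.62, broccoli 12.54, salmon 9.346, peanut butter 1.161.
With no serving limits, spend the whole sodium allowance on black beans: 676 mg / 3 mg × 437 mg = 98470.7 mg.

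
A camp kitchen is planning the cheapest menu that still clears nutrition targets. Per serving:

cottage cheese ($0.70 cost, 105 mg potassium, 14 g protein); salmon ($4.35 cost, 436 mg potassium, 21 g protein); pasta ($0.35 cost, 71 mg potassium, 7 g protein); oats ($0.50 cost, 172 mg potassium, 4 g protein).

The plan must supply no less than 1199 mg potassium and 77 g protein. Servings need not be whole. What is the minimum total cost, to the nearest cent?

The cheapest plan sits at a corner of the feasible region — with two constraints it uses at most two foods.
cottage cheese only: max(1199/105, 77/14) = 11.42 servings → $7.99.
salmon only: max(1199/436, 77/21) = 3.667 servings → $15.95.
pasta only: max(1199/71, 77/7) = 16.89 servings → $5.91.
oats only: max(1199/172, 77/4) = 19.25 servings → $9.62.
cottage cheese + salmon with both tight: 2.153 servings and 2.232 servings → $11.21.
cottage cheese + pasta with both targets exact would need a negative amount; discard.
cottage cheese + oats with both tight: 4.249 servings and 4.377 servings → $5.16.
salmon + pasta with both tight: 1.874 servings and 5.377 servings → $10.04.
salmon + oats with both targets exact would need a negative amount; discard.
pasta + oats with both tight: 9.183 servings and 3.18 servings → $4.80.
The minimum over all feasible corners is $4.80.

$4.80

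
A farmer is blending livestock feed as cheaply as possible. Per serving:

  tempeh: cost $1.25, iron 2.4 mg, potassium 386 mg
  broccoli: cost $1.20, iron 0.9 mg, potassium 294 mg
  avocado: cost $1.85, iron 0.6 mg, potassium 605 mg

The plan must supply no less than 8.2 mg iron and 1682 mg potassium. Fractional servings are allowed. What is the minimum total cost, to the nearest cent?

$5.37

This is a tiny linear program; its minimum lies at a vertex of the feasible set. List the vertices and price them.
tempeh only: max(8.2/2.4, 1682/386) = 4.358 servings → $5.45.
broccoli only: max(8.2/0.9, 1682/294) = 9.111 servings → $10.93.
avocado only: max(8.2/0.6, 1682/605) = 13.67 servings → $25.28.
tempeh + broccoli with both tight: 2.504 servings and 2.433 servings → $6.05.
tempeh + avocado with both tight: 3.238 servings and 0.7142 servings → $5.37.
broccoli + avocado with both targets exact would need a negative amount; discard.
The minimum over all feasible corners is $5.37.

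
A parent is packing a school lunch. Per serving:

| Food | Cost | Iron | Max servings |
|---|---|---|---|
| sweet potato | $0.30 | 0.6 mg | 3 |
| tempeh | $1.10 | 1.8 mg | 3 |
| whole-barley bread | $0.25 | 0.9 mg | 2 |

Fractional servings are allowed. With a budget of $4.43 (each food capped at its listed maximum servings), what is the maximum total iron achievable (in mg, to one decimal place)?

8.6 mg

Iron per dollar: whole-barley bread 3.6, sweet potato 2, tempeh 1.636.
Take 2 servings of whole-barley bread: spends $0.50, +1.8 mg iron (running total 1.8 mg).
Take 3 servings of sweet potato: spends $0.90, +1.8 mg iron (running total 3.6 mg).
Take 2.755 servings of tempeh: spends $3.03, +5.0 mg iron (running total 8.6 mg).
Greedy by best ratio exhausts the cost allowance optimally: 8.6 mg.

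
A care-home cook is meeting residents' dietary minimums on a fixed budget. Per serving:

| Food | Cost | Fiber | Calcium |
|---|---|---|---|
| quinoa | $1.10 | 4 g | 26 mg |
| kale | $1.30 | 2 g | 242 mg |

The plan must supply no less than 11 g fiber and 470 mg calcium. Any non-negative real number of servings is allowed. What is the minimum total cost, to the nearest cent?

$4.33

For a min-cost LP with two ≥-constraints, a basic feasible solution has at most two positive variables.
quinoa only: max(11/4, 470/26) = 18.08 servings → $19.88.
kale only: max(11/2, 470/242) = 5.5 servings → $7.15.
quinoa + kale with both tight: 1.88 servings and 1.74 servings → $4.33.
The minimum over all feasible corners is $4.33.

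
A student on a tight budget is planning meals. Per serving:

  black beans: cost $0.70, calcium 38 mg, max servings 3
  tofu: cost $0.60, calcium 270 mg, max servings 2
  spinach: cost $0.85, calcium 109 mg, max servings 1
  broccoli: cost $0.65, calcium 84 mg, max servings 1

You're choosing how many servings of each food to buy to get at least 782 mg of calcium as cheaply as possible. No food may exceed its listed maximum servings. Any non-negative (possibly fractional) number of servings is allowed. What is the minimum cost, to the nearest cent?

$3.60

Cost per mg of calcium: tofu $0.0022, broccoli $0.0077, spinach $0.0078, black beans $0.0184.
Take 2 servings of tofu: +540.0 mg calcium for $1.20 (total $1.20, still need 242.0 mg).
Take 1 serving of broccoli: +84.0 mg calcium for $0.65 (total $1.85, still need 158.0 mg).
Take 1 serving of spinach: +109.0 mg calcium for $0.85 (total $2.70, still need 49.0 mg).
Take 1.289 servings of black beans: +49.0 mg calcium for $0.90 (total $3.60, still need 0.0 mg).
Filling from the cheapest source first is optimal under one linear minimum: $3.60.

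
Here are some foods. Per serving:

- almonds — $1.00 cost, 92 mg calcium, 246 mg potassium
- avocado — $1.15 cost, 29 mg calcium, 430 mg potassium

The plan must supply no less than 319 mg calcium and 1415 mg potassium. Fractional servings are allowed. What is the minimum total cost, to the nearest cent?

With two linear requirements the optimum uses one or two foods; enumerate the corners.
almonds only: max(319/92, 1415/246) = 5.752 servings → $5.75.
avocado only: max(319/29, 1415/430) = 11 servings → $12.65.
almonds + avocado with both tight: 2.965 servings and 1.595 servings → $4.80.
So the least-cost plan costs $4.80.

$4.80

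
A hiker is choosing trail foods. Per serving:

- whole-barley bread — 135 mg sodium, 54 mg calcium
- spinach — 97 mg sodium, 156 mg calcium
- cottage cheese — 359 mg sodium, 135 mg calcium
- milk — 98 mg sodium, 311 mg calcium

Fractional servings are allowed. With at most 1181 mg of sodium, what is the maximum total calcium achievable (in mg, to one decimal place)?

Calcium per mg sodium: milk 3.173, spinach 1.608, whole-barley bread 0.4, cottage cheese 0.376.
With no serving limits, spend the whole sodium allowance on milk: 1181 mg / 98 mg × 311 mg = 3747.9 mg.

3747.9 mg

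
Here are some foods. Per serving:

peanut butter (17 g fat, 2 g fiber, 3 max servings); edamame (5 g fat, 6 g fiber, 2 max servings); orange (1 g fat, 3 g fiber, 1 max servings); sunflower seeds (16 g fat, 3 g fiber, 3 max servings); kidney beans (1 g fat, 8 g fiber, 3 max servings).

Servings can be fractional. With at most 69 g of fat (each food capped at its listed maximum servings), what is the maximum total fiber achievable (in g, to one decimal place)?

48.8 g

Fiber per g fat: kidney beans 8, orange 3, edamame 1.2, sunflower seeds 0.1875, peanut butter 0.1176.
Take 3 servings of kidney beans: uses 3 g fat, +24.0 g fiber (running total 24.0 g).
Take 1 serving of orange: uses 1 g fat, +3.0 g fiber (running total 27.0 g).
Take 2 servings of edamame: uses 10 g fat, +12.0 g fiber (running total 39.0 g).
Take 3 servings of sunflower seeds: uses 48 g fat, +9.0 g fiber (running total 48.0 g).
Take 0.4118 servings of peanut butter: uses 7 g fat, +0.8 g fiber (running total 48.8 g).
Greedy by best ratio exhausts the fat allowance optimally: 48.8 g.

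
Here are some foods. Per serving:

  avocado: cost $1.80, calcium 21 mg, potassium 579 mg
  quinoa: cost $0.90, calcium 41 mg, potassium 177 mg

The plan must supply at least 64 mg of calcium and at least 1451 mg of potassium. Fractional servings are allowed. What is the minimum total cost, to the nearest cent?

$4.63

Compare the cost at each extreme point of the feasible region.
avocado only: max(64/21, 1451/579) = 3.048 servings → $5.49.
quinoa only: max(64/41, 1451/177) = 8.198 servings → $7.38.
avocado + quinoa with both tight: 2.406 servings and 0.3289 servings → $4.63.
Cheapest feasible corner: $4.63.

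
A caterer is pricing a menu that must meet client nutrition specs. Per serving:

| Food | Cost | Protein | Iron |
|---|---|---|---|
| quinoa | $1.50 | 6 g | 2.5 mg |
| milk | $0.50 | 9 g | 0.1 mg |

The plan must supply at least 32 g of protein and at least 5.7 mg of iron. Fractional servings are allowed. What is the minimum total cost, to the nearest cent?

This is a tiny linear program; its minimum lies at a vertex of the feasible set. List the vertices and price them.
quinoa only: max(32/6, 5.7/2.5) = 5.333 servings → $8.00.
milk only: max(32/9, 5.7/0.1) = 57 servings → $28.50.
quinoa + milk with both tight: 2.196 servings and 2.091 servings → $4.34.
So the least-cost plan costs $4.34.

$4.34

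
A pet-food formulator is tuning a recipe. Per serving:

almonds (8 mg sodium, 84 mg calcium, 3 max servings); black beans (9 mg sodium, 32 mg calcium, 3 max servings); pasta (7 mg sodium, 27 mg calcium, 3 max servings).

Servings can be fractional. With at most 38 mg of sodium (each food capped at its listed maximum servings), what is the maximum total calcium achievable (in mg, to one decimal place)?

Calcium per mg sodium: almonds 10.5, pasta 3.857, black beans 3.556.
Take 3 servings of almonds: uses 24 mg sodium, +252.0 mg calcium (running total 252.0 mg).
Take 2 servings of pasta: uses 14 mg sodium, +54.0 mg calcium (running total 306.0 mg).
Greedy by best ratio exhausts the sodium allowance optimally: 306.0 mg.

306.0 mg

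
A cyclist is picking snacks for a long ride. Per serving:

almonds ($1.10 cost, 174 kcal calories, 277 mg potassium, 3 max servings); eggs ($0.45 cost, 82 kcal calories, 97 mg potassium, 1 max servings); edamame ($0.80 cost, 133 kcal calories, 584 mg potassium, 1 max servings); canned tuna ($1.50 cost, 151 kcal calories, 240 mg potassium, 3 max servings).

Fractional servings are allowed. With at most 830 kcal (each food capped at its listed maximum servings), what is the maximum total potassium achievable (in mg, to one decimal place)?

1693.1 mg

Potassium per kcal: edamame 4.391, almonds 1.592, canned tuna 1.589, eggs 1.183.
Take 1 serving of edamame: uses 133 kcal, +584.0 mg potassium (running total 584.0 mg).
Take 3 servings of almonds: uses 522 kcal, +831.0 mg potassium (running total 1415.0 mg).
Take 1.159 servings of canned tuna: uses 175 kcal, +278.1 mg potassium (running total 1693.1 mg).
Greedy by best ratio exhausts the calories allowance optimally: 1693.1 mg.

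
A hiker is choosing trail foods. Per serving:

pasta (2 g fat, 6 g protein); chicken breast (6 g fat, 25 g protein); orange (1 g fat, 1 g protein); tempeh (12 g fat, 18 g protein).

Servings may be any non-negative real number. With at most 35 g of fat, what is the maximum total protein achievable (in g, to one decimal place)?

Protein per g fat: chicken breast 4.167, pasta 3, tempeh 1.5, orange 1.
With no serving limits, spend the whole fat allowance on chicken breast: 35 g / 6 g × 25 g = 145.8 g.

145.8 g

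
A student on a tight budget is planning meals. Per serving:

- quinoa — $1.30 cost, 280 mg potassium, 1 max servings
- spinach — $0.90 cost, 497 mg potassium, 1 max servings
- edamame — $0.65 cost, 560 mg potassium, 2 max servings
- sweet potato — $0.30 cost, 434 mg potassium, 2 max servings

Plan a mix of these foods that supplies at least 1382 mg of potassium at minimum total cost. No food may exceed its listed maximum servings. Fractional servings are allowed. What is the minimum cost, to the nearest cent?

Cost per mg of potassium: sweet potato $0.0007, edamame $0.0012, spinach $0.0018, quinoa $0.0046.
Take 2 servings of sweet potato: +868.0 mg potassium for $0.60 (total $0.60, still need 514.0 mg).
Take 0.9179 servings of edamame: +514.0 mg potassium for $0.60 (total $1.20, still need 0.0 mg).
Greedy by cheapest-per-mg is optimal for a single linear constraint, so the minimum cost is $1.20.

$1.20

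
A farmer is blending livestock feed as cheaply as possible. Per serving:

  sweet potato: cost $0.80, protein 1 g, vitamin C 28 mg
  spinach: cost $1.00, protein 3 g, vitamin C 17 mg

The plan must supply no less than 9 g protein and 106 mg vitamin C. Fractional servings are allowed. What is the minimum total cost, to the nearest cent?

Minimising a linear cost over {protein ≥ 9, vitamin C ≥ 106, servings ≥ 0} — the optimum is at a vertex, using one or two foods.
sweet potato only: max(9/1, 106/28) = 9 servings → $7.20.
spinach only: max(9/3, 106/17) = 6.235 servings → $6.24.
sweet potato + spinach with both tight: 2.463 servings and 2.179 servings → $4.15.
So the least-cost plan costs $4.15.

$4.15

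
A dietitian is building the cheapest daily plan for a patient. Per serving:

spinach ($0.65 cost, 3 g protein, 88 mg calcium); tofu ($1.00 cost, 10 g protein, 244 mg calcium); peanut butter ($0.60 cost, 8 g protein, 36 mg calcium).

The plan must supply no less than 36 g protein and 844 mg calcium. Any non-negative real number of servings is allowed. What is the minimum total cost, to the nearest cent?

$3.56

An LP optimum is at a vertex; with two nutrient constraints at most two foods are used. Check each candidate.
spinach only: max(36/3, 844/88) = 12 servings → $7.80.
tofu only: max(36/10, 844/244) = 3.6 servings → $3.60.
peanut butter only: max(36/8, 844/36) = 23.44 servings → $14.07.
spinach + tofu: intersection lies outside the first quadrant.
spinach + peanut butter with both tight: 9.154 servings and 1.067 servings → $6.59.
tofu + peanut butter with both tight: 3.427 servings and 0.2161 servings → $3.56.
So the least-cost plan costs $3.56.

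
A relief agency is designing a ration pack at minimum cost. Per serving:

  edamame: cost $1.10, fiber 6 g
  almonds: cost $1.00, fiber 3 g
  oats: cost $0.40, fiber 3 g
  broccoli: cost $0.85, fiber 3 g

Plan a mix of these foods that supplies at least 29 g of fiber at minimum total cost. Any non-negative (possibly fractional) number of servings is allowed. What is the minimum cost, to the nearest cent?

$3.87

Cost per g of fiber: oats $0.1333, edamame $0.1833, broccoli $0.2833, almonds $0.3333.
With no serving limits, use only oats: 29 g / 3 g = 9.667 servings × $0.40 = $3.87.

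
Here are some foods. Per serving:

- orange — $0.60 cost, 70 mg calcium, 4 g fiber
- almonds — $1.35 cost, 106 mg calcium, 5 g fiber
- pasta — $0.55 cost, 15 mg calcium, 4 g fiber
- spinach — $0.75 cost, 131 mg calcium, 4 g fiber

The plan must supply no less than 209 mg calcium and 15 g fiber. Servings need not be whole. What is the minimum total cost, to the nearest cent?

An LP optimum is at a vertex; with two nutrient constraints at most two foods are used. Check each candidate.
orange only: max(209/70, 15/4) = 3.75 servings → $2.25.
almonds only: max(209/106, 15/5) = 3 servings → $4.05.
pasta only: max(209/15, 15/4) = 13.93 servings → $7.66.
spinach only: max(209/131, 15/4) = 3.75 servings → $2.81.
orange + almonds: intersection lies outside the first quadrant.
orange + pasta with both tight: 2.777 servings and 0.9727 servings → $2.20.
orange + spinach: the both-tight solution has a negative serving — not a feasible corner.
almonds + pasta with both tight: 1.751 servings and 1.562 servings → $3.22.
almonds + spinach: the both-tight solution has a negative serving — not a feasible corner.
pasta + spinach with both tight: 2.433 servings and 1.317 servings → $2.33.
Cheapest feasible corner: $2.20.

$2.20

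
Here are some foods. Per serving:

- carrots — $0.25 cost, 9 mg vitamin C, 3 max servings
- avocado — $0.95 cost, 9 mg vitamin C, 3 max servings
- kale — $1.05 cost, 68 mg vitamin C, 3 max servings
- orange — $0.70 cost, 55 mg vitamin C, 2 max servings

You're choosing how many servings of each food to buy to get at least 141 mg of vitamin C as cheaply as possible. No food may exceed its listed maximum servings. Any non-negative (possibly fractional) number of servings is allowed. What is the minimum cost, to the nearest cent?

Cost per mg of vitamin C: orange $0.0127, kale $0.0154, carrots $0.0278, avocado $0.1056.
Take 2 servings of orange: +110.0 mg vitamin C for $1.40 (total $1.40, still need 31.0 mg).
Take 0.4559 servings of kale: +31.0 mg vitamin C for $0.48 (total $1.88, still need 0.0 mg).
Greedy by cheapest-per-mg is optimal for a single linear constraint, so the minimum cost is $1.88.

$1.88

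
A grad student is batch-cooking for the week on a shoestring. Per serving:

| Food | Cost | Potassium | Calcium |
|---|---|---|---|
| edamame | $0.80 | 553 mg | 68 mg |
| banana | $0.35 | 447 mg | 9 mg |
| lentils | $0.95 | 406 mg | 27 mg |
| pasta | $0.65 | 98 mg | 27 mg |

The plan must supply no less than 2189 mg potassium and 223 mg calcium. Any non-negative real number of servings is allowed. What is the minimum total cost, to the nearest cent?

Check every corner: each single food scaled to meet both minima, and each pair solved so both constraints bind.
edamame only: max(2189/553, 223/68) = 3.958 servings → $3.17.
banana only: max(2189/447, 223/9) = 24.78 servings → $8.67.
lentils only: max(2189/406, 223/27) = 8.259 servings → $7.85.
pasta only: max(2189/98, 223/27) = 22.34 servings → $14.52.
edamame + banana with both tight: 3.146 servings and 1.004 servings → $2.87.
edamame + lentils with both tight: 2.48 servings and 2.014 servings → $3.90.
edamame + pasta: the both-tight solution has a negative serving — not a feasible corner.
banana + lentils: the both-tight solution has a negative serving — not a feasible corner.
banana + pasta with both tight: 3.33 servings and 7.149 servings → $5.81.
lentils + pasta with both tight: 4.479 servings and 3.78 servings → $6.71.
So the least-cost plan costs $2.87.

$2.87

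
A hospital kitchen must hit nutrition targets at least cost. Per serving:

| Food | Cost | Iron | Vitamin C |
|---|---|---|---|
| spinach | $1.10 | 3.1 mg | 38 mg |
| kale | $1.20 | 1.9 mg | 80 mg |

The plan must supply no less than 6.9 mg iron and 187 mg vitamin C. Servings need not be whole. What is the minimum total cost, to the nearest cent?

$3.40

For a min-cost LP with two ≥-constraints, a basic feasible solution has at most two positive variables.
spinach only: max(6.9/3.1, 187/38) = 4.921 servings → $5.41.
kale only: max(6.9/1.9, 187/80) = 3.632 servings → $4.36.
spinach + kale with both tight: 1.119 servings and 1.806 servings → $3.40.
So the least-cost plan costs $3.40.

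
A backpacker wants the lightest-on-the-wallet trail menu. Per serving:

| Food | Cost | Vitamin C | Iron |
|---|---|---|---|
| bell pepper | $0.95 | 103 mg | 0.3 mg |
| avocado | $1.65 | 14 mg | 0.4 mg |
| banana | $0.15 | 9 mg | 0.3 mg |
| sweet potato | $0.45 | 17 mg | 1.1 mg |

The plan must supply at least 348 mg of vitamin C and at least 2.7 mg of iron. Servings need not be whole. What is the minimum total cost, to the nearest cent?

An LP optimum is at a vertex; with two nutrient constraints at most two foods are used. Check each candidate.
bell pepper only: max(348/103, 2.7/0.3) = 9 servings → $8.55.
avocado only: max(348/14, 2.7/0.4) = 24.86 servings → $41.01.
banana only: max(348/9, 2.7/0.3) = 38.67 servings → $5.80.
sweet potato only: max(348/17, 2.7/1.1) = 20.47 servings → $9.21.
bell pepper + avocado with both tight: 2.741 servings and 4.695 servings → $10.35.
bell pepper + banana with both tight: 2.84 servings and 6.16 servings → $3.62.
bell pepper + sweet potato with both tight: 3.114 servings and 1.605 servings → $3.68.
avocado + banana: the both-tight solution has a negative serving — not a feasible corner.
avocado + sweet potato: intersection lies outside the first quadrant.
banana + sweet potato: intersection lies outside the first quadrant.
So the least-cost plan costs $3.62.

$3.62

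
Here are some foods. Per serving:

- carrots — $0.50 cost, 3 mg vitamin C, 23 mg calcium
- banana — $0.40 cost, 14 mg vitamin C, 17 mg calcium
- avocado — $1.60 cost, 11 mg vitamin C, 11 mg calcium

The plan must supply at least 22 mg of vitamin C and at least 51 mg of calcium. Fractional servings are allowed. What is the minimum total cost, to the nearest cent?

carrots only: max(22/3, 51/23) = 7.333 servings → $3.67.
banana only: max(22/14, 51/17) = 3 servings → $1.20.
avocado only: max(22/11, 51/11) = 4.636 servings → $7.42.
carrots + banana with both tight: 1.255 servings and 1.303 servings → $1.15.
carrots + avocado with both tight: 1.45 servings and 1.605 servings → $3.29.
banana + avocado: intersection lies outside the first quadrant.
The minimum over all feasible corners is $1.15.

$1.15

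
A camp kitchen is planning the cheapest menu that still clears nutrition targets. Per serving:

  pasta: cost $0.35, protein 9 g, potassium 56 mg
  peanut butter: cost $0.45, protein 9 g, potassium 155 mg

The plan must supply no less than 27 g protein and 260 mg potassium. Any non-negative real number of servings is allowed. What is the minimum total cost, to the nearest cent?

$1.14

pasta only: max(27/9, 260/56) = 4.643 servings → $1.62.
peanut butter only: max(27/9, 260/155) = 3 servings → $1.35.
pasta + peanut butter with both tight: 2.071 servings and 0.9293 servings → $1.14.
So the least-cost plan costs $1.14.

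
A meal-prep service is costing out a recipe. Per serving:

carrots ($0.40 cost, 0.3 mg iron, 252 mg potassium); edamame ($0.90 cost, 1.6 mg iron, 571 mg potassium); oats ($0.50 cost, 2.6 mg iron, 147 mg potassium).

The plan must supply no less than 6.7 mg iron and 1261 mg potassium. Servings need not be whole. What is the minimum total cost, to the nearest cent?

The cheapest plan sits at a corner of the feasible region — with two constraints it uses at most two foods.
carrots only: max(6.7/0.3, 1261/252) = 22.33 servings → $8.93.
edamame only: max(6.7/1.6, 1261/571) = 4.188 servings → $3.77.
oats only: max(6.7/2.6, 1261/147) = 8.578 servings → $4.29.
carrots + edamame: intersection lies outside the first quadrant.
carrots + oats with both tight: 3.753 servings and 2.144 servings → $2.57.
edamame + oats with both tight: 1.836 servings and 1.447 servings → $2.38.
Cheapest feasible corner: $2.38.

$2.38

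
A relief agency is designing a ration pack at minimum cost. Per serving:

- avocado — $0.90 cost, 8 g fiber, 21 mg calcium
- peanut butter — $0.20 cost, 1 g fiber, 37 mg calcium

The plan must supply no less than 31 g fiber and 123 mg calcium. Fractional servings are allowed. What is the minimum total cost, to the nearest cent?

$3.59

Compare the cost at each extreme point of the feasible region.
avocado only: max(31/8, 123/21) = 5.857 servings → $5.27.
peanut butter only: max(31/1, 123/37) = 31 servings → $6.20.
avocado + peanut butter with both tight: 3.724 servings and 1.211 servings → $3.59.
Cheapest feasible corner: $3.59.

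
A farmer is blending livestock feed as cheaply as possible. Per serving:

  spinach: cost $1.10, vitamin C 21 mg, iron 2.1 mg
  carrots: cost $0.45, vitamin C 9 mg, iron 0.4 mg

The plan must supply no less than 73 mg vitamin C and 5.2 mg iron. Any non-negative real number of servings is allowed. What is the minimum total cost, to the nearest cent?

$3.73

Check every corner: each single food scaled to meet both minima, and each pair solved so both constraints bind.
spinach only: max(73/21, 5.2/2.1) = 3.476 servings → $3.82.
carrots only: max(73/9, 5.2/0.4) = 13 servings → $5.85.
spinach + carrots with both tight: 1.676 servings and 4.2 servings → $3.73.
So the least-cost plan costs $3.73.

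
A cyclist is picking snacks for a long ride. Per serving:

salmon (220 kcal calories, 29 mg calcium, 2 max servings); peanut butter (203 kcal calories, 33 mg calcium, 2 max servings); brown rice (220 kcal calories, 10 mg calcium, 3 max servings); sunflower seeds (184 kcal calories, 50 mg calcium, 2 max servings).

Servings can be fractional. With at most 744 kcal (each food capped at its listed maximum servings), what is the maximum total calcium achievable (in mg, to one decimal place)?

Calcium per kcal: sunflower seeds 0.2717, peanut butter 0.1626, salmon 0.1318, brown rice 0.04545.
Take 2 servings of sunflower seeds: uses 368 kcal, +100.0 mg calcium (running total 100.0 mg).
Take 1.852 servings of peanut butter: uses 376 kcal, +61.1 mg calcium (running total 161.1 mg).
Filling greedily by calcium-per-kcal is optimal for one linear limit, giving 161.1 mg.

161.1 mg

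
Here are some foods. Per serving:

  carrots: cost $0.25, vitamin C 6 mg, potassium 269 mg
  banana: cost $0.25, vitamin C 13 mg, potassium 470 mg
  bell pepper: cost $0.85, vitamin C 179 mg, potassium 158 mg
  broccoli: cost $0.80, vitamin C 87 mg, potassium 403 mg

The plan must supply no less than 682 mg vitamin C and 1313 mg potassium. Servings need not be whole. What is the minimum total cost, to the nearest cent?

Compare the cost at each extreme point of the feasible region.
carrots only: max(682/6, 1313/269) = 113.7 servings → $28.42.
banana only: max(682/13, 1313/470) = 52.46 servings → $13.12.
bell pepper only: max(682/179, 1313/158) = 8.31 servings → $7.06.
broccoli only: max(682/87, 1313/403) = 7.839 servings → $6.27.
carrots + banana with both targets exact would need a negative amount; discard.
carrots + bell pepper with both tight: 2.696 servings and 3.72 servings → $3.84.
carrots + broccoli: the both-tight solution has a negative serving — not a feasible corner.
banana + bell pepper with both tight: 1.551 servings and 3.697 servings → $3.53.
banana + broccoli: the both-tight solution has a negative serving — not a feasible corner.
bell pepper + broccoli with both tight: 2.751 servings and 2.18 servings → $4.08.
So the least-cost plan costs $3.53.

$3.53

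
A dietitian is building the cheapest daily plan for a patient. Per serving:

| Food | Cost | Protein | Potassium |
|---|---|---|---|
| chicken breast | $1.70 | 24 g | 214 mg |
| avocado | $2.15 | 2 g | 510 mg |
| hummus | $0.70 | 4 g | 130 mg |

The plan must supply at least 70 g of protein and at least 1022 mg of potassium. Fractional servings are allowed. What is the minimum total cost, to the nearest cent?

$6.58

A basic optimal solution has at most two foods positive. Try each food alone and each pair with both targets met exactly.
chicken breast only: max(70/24, 1022/214) = 4.776 servings → $8.12.
avocado only: max(70/2, 1022/510) = 35 servings → $75.25.
hummus only: max(70/4, 1022/130) = 17.5 servings → $12.25.
chicken breast + avocado with both tight: 2.849 servings and 0.8083 servings → $6.58.
chicken breast + hummus with both tight: 2.214 servings and 4.217 servings → $6.72.
avocado + hummus with both targets exact would need a negative amount; discard.
The minimum over all feasible corners is $6.58.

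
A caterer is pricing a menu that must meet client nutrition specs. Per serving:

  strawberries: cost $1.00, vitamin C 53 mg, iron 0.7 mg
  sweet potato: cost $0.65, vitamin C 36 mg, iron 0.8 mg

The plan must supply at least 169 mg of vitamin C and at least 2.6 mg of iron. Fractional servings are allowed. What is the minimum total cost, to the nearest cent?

$3.05

For a min-cost LP with two ≥-constraints, a basic feasible solution has at most two positive variables.
strawberries only: max(169/53, 2.6/0.7) = 3.714 servings → $3.71.
sweet potato only: max(169/36, 2.6/0.8) = 4.694 servings → $3.05.
strawberries + sweet potato with both tight: 2.419 servings and 1.134 servings → $3.16.
Cheapest feasible corner: $3.05.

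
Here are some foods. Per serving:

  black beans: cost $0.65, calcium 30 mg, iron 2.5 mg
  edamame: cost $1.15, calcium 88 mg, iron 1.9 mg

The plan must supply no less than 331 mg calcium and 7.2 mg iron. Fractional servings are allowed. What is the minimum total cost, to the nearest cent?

A basic optimal solution has at most two foods positive. Try each food alone and each pair with both targets met exactly.
black beans only: max(331/30, 7.2/2.5) = 11.03 servings → $7.17.
edamame only: max(331/88, 7.2/1.9) = 3.789 servings → $4.36.
black beans + edamame with both tight: 0.02883 servings and 3.752 servings → $4.33.
Cheapest feasible corner: $4.33.

$4.33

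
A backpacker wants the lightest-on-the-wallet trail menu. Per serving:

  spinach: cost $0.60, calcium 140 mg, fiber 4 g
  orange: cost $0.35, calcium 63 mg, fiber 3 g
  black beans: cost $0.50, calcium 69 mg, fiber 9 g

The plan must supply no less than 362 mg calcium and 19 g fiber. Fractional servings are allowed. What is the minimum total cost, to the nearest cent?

$1.80

Two binding constraints pin down two serving amounts, so the optimal mix uses at most two foods. The candidates are each food alone (scaled to the tighter of calcium/fiber) and each pair with both constraints tight.
spinach only: max(362/140, 19/4) = 4.75 servings → $2.85.
orange only: max(362/63, 19/3) = 6.333 servings → $2.22.
black beans only: max(362/69, 19/9) = 5.246 servings → $2.62.
spinach + orange: intersection lies outside the first quadrant.
spinach + black beans with both tight: 1.979 servings and 1.232 servings → $1.80.
orange + black beans with both tight: 5.408 servings and 0.3083 servings → $2.05.
Cheapest feasible corner: $1.80.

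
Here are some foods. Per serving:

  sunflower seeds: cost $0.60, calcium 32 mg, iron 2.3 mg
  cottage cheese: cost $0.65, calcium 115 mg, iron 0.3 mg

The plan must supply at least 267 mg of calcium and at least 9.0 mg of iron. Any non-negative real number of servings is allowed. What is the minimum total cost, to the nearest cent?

$3.08

sunflower seeds only: max(267/32, 9.0/2.3) = 8.344 servings → $5.01.
cottage cheese only: max(267/115, 9.0/0.3) = 30 servings → $19.50.
sunflower seeds + cottage cheese with both tight: 3.746 servings and 1.279 servings → $3.08.
Cheapest feasible corner: $3.08.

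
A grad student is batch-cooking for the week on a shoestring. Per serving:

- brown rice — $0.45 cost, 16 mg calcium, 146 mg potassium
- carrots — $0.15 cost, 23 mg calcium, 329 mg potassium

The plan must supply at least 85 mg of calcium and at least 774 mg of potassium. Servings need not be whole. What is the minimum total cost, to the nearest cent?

$0.55

Minimising a linear cost over {calcium ≥ 85, potassium ≥ 774, servings ≥ 0} — the optimum is at a vertex, using one or two foods.
brown rice only: max(85/16, 774/146) = 5.312 servings → $2.39.
carrots only: max(85/23, 774/329) = 3.696 servings → $0.55.
brown rice + carrots: the both-tight solution has a negative serving — not a feasible corner.
Cheapest feasible corner: $0.55.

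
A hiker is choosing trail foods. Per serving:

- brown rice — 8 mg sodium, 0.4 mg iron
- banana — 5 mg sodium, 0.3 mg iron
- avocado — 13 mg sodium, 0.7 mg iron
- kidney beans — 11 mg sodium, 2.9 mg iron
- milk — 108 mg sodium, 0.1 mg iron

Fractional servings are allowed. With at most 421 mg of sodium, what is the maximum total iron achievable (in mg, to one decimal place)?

111.0 mg

Iron per mg sodium: kidney beans 0.2636, banana 0.06, avocado 0.05385, brown rice 0.05, milk 0.0009259.
With no serving limits, spend the whole sodium allowance on kidney beans: 421 mg / 11 mg × 2.9 mg = 111.0 mg.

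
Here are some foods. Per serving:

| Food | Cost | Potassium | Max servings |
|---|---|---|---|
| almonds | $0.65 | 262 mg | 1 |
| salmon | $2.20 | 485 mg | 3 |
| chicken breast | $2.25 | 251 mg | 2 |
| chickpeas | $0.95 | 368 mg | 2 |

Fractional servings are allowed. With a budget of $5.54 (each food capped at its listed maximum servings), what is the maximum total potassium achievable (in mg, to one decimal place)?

Potassium per dollar: almonds 403.1, chickpeas 387.4, salmon 220.5, chicken breast 111.6.
Take 1 serving of almonds: spends $0.65, +262.0 mg potassium (running total 262.0 mg).
Take 2 servings of chickpeas: spends $1.90, +736.0 mg potassium (running total 998.0 mg).
Take 1.359 servings of salmon: spends $2.99, +659.2 mg potassium (running total 1657.2 mg).
Filling greedily by potassium-per-dollar is optimal for one linear limit, giving 1657.2 mg.

1657.2 mg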